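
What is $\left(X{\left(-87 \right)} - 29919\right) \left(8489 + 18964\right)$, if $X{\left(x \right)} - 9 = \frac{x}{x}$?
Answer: $-821091777$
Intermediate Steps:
$X{\left(x \right)} = 10$ ($X{\left(x \right)} = 9 + \frac{x}{x} = 9 + 1 = 10$)
$\left(X{\left(-87 \right)} - 29919\right) \left(8489 + 18964\right) = \left(10 - 29919\right) \left(8489 + 18964\right) = \left(-29909\right) 27453 = -821091777$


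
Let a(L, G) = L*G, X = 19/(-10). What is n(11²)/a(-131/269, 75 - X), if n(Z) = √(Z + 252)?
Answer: -2690*√373/100739 ≈ -0.51571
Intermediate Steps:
X = -19/10 (X = 19*(-⅒) = -19/10 ≈ -1.9000)
n(Z) = √(252 + Z)
a(L, G) = G*L
n(11²)/a(-131/269, 75 - X) = √(252 + 11²)/(((75 - 1*(-19/10))*(-131/269))) = √(252 + 121)/(((75 + 19/10)*(-131*1/269))) = √373/(((769/10)*(-131/269))) = √373/(-100739/2690) = √373*(-2690/100739) = -2690*√373/100739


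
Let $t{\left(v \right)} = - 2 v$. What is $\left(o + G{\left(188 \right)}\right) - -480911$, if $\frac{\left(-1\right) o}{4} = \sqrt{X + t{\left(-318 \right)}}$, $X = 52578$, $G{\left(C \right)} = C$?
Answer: $481099 - 28 \sqrt{1086} \approx 4.8018 \cdot 10^{5}$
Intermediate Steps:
$o = - 28 \sqrt{1086}$ ($o = - 4 \sqrt{52578 - -636} = - 4 \sqrt{52578 + 636} = - 4 \sqrt{53214} = - 4 \cdot 7 \sqrt{1086} = - 28 \sqrt{1086} \approx -922.73$)
$\left(o + G{\left(188 \right)}\right) - -480911 = \left(- 28 \sqrt{1086} + 188\right) - -480911 = \left(188 - 28 \sqrt{1086}\right) + 480911 = 481099 - 28 \sqrt{1086}$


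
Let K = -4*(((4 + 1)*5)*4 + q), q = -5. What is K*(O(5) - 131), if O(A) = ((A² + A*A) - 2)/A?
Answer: 46132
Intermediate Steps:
O(A) = (-2 + 2*A²)/A (O(A) = ((A² + A²) - 2)/A = (2*A² - 2)/A = (-2 + 2*A²)/A)
K = -380 (K = -4*(((4 + 1)*5)*4 - 5) = -4*((5*5)*4 - 5) = -4*(25*4 - 5) = -4*(100 - 5) = -4*95 = -380)
K*(O(5) - 131) = -380*((-2/5 + 2*5) - 131) = -380*((-2*⅕ + 10) - 131) = -380*((-⅖ + 10) - 131) = -380*(48/5 - 131) = -380*(-607/5) = 46132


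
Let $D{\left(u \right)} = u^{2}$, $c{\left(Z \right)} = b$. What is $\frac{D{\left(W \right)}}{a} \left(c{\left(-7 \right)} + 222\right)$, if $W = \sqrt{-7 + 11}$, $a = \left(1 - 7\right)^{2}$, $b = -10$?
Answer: $\frac{212}{9} \approx 23.556$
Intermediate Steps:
$c{\left(Z \right)} = -10$
$a = 36$ ($a = \left(-6\right)^{2} = 36$)
$W = 2$ ($W = \sqrt{4} = 2$)
$\frac{D{\left(W \right)}}{a} \left(c{\left(-7 \right)} + 222\right) = \frac{2^{2}}{36} \left(-10 + 222\right) = 4 \cdot \frac{1}{36} \cdot 212 = \frac{1}{9} \cdot 212 = \frac{212}{9}$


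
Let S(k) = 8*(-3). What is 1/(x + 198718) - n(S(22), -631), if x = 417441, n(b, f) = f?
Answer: 388796330/616159 ≈ 631.00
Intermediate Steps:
S(k) = -24
1/(x + 198718) - n(S(22), -631) = 1/(417441 + 198718) - 1*(-631) = 1/616159 + 631 = 388796330/616159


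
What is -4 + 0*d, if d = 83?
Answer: -4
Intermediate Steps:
-4 + 0*d = -4 + 0*83 = -4 + 0 = -4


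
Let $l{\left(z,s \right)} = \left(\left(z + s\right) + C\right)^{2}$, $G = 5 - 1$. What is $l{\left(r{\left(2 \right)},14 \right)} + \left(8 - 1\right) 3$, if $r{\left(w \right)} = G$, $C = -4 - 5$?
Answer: $102$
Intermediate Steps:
$C = -9$
$G = 4$ ($G = 5 - 1 = 4$)
$r{\left(w \right)} = 4$
$l{\left(z,s \right)} = \left(-9 + s + z\right)^{2}$ ($l{\left(z,s \right)} = \left(\left(z + s\right) - 9\right)^{2} = \left(\left(s + z\right) - 9\right)^{2} = \left(-9 + s + z\right)^{2}$)
$l{\left(r{\left(2 \right)},14 \right)} + \left(8 - 1\right) 3 = \left(-9 + 14 + 4\right)^{2} + \left(8 - 1\right) 3 = 9^{2} + 7 \cdot 3 = 81 + 21 = 102$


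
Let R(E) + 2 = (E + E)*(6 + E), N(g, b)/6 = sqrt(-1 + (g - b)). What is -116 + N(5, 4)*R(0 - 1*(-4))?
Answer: -116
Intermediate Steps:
N(g, b) = 6*sqrt(-1 + g - b) (N(g, b) = 6*sqrt(-1 + (g - b)) = 6*sqrt(-1 + g - b))
R(E) = -2 + 2*E*(6 + E) (R(E) = -2 + (E + E)*(6 + E) = -2 + (2*E)*(6 + E) = -2 + 2*E*(6 + E))
-116 + N(5, 4)*R(0 - 1*(-4)) = -116 + (6*sqrt(-1 + 5 - 1*4))*(-2 + 2*(0 - 1*(-4))**2 + 12*(0 - 1*(-4))) = -116 + (6*sqrt(-1 + 5 - 4))*(-2 + 2*(0 + 4)**2 + 12*(0 + 4)) = -116 + (6*sqrt(0))*(-2 + 2*4**2 + 12*4) = -116 + (6*0)*(-2 + 2*16 + 48) = -116 + 0*(-2 + 32 + 48) = -116 + 0*78 = -116 + 0 = -116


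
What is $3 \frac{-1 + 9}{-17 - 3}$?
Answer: $- \frac{6}{5} \approx -1.2$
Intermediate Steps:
$3 \frac{-1 + 9}{-17 - 3} = 3 \frac{8}{-20} = 3 \cdot 8 \left(- \frac{1}{20}\right) = 3 \left(- \frac{2}{5}\right) = - \frac{6}{5}$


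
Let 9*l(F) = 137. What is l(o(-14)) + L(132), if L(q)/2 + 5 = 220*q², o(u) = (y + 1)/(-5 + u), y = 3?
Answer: 68999087/9 ≈ 7.6666e+6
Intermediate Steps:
o(u) = 4/(-5 + u) (o(u) = (3 + 1)/(-5 + u) = 4/(-5 + u))
l(F) = 137/9 (l(F) = (⅑)*137 = 137/9)
L(q) = -10 + 440*q² (L(q) = -10 + 2*(220*q²) = -10 + 440*q²)
l(o(-14)) + L(132) = 137/9 + (-10 + 440*132²) = 137/9 + (-10 + 440*17424) = 137/9 + (-10 + 7666560) = 137/9 + 7666550 = 68999087/9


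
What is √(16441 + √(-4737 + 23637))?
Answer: √(16441 + 30*√21) ≈ 128.76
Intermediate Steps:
√(16441 + √(-4737 + 23637)) = √(16441 + √18900) = √(16441 + 30*√21)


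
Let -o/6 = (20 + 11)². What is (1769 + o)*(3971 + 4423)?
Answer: -33550818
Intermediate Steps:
o = -5766 (o = -6*(20 + 11)² = -6*31² = -6*961 = -5766)
(1769 + o)*(3971 + 4423) = (1769 - 5766)*(3971 + 4423) = -3997*8394 = -33550818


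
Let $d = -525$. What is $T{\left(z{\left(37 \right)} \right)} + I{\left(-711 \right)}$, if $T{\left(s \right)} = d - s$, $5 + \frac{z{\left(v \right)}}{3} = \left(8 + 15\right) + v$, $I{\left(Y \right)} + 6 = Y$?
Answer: $-1407$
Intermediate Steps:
$I{\left(Y \right)} = -6 + Y$
$z{\left(v \right)} = 54 + 3 v$ ($z{\left(v \right)} = -15 + 3 \left(\left(8 + 15\right) + v\right) = -15 + 3 \left(23 + v\right) = -15 + \left(69 + 3 v\right) = 54 + 3 v$)
$T{\left(s \right)} = -525 - s$
$T{\left(z{\left(37 \right)} \right)} + I{\left(-711 \right)} = \left(-525 - \left(54 + 3 \cdot 37\right)\right) - 717 = \left(-525 - \left(54 + 111\right)\right) - 717 = \left(-525 - 165\right) - 717 = -690 - 717 = -1407$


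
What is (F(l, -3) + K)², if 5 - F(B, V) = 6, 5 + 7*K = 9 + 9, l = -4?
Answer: 36/49 ≈ 0.73469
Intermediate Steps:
K = 13/7 (K = -5/7 + (9 + 9)/7 = -5/7 + (⅐)*18 = -5/7 + 18/7 = 13/7 ≈ 1.8571)
F(B, V) = -1 (F(B, V) = 5 - 1*6 = 5 - 6 = -1)
(F(l, -3) + K)² = (-1 + 13/7)² = (6/7)² = 36/49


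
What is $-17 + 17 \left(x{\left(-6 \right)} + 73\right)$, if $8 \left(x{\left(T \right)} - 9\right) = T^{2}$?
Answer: $\frac{2907}{2} \approx 1453.5$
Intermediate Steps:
$x{\left(T \right)} = 9 + \frac{T^{2}}{8}$
$-17 + 17 \left(x{\left(-6 \right)} + 73\right) = -17 + 17 \left(\left(9 + \frac{\left(-6\right)^{2}}{8}\right) + 73\right) = -17 + 17 \left(\left(9 + \frac{1}{8} \cdot 36\right) + 73\right) = -17 + 17 \left(\left(9 + \frac{9}{2}\right) + 73\right) = -17 + 17 \left(\frac{27}{2} + 73\right) = -17 + 17 \cdot \frac{173}{2} = -17 + \frac{2941}{2} = \frac{2907}{2}$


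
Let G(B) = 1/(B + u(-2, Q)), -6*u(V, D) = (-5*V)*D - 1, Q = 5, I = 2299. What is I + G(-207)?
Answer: 2968003/1291 ≈ 2299.0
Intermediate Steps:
u(V, D) = ⅙ + 5*D*V/6 (u(V, D) = -((-5*V)*D - 1)/6 = -(-5*D*V - 1)/6 = -(-1 - 5*D*V)/6 = ⅙ + 5*D*V/6)
G(B) = 1/(-49/6 + B) (G(B) = 1/(B + (⅙ + (⅚)*5*(-2))) = 1/(B + (⅙ - 25/3)) = 1/(B - 49/6) = 1/(-49/6 + B))
I + G(-207) = 2299 + 6/(-49 + 6*(-207)) = 2299 + 6/(-49 - 1242) = 2299 + 6/(-1291) = 2299 + 6*(-1/1291) = 2299 - 6/1291 = 2968003/1291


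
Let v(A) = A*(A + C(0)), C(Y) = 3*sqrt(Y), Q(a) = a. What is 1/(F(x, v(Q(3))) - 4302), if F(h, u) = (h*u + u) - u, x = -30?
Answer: -1/4572 ≈ -0.00021872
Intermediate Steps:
v(A) = A**2 (v(A) = A*(A + 3*sqrt(0)) = A*(A + 3*0) = A*(A + 0) = A*A = A**2)
F(h, u) = h*u (F(h, u) = (u + h*u) - u = h*u)
1/(F(x, v(Q(3))) - 4302) = 1/(-30*3**2 - 4302) = 1/(-30*9 - 4302) = 1/(-270 - 4302) = 1/(-4572) = -1/4572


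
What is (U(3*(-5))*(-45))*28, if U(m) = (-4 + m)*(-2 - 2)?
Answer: -95760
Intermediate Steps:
U(m) = 16 - 4*m (U(m) = (-4 + m)*(-4) = 16 - 4*m)
(U(3*(-5))*(-45))*28 = ((16 - 12*(-5))*(-45))*28 = ((16 - 4*(-15))*(-45))*28 = ((16 + 60)*(-45))*28 = (76*(-45))*28 = -3420*28 = -95760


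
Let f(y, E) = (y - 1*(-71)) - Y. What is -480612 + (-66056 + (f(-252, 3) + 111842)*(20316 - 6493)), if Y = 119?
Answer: 1541298398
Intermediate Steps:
f(y, E) = -48 + y (f(y, E) = (y - 1*(-71)) - 1*119 = (y + 71) - 119 = (71 + y) - 119 = -48 + y)
-480612 + (-66056 + (f(-252, 3) + 111842)*(20316 - 6493)) = -480612 + (-66056 + ((-48 - 252) + 111842)*(20316 - 6493)) = -480612 + (-66056 + (-300 + 111842)*13823) = -480612 + (-66056 + 111542*13823) = -480612 + (-66056 + 1541845066) = -480612 + 1541779010 = 1541298398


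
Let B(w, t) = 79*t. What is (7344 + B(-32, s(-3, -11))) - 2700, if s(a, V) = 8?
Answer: 5276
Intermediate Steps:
(7344 + B(-32, s(-3, -11))) - 2700 = (7344 + 79*8) - 2700 = (7344 + 632) - 2700 = 7976 - 2700 = 5276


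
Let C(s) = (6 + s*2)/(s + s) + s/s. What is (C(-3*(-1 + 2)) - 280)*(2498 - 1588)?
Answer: -253890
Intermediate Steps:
C(s) = 1 + (6 + 2*s)/(2*s) (C(s) = (6 + 2*s)/((2*s)) + 1 = (6 + 2*s)*(1/(2*s)) + 1 = (6 + 2*s)/(2*s) + 1 = 1 + (6 + 2*s)/(2*s))
(C(-3*(-1 + 2)) - 280)*(2498 - 1588) = ((2 + 3/((-3*(-1 + 2)))) - 280)*(2498 - 1588) = ((2 + 3/((-3*1))) - 280)*910 = ((2 + 3/(-3)) - 280)*910 = ((2 + 3*(-⅓)) - 280)*910 = ((2 - 1) - 280)*910 = (1 - 280)*910 = -279*910 = -253890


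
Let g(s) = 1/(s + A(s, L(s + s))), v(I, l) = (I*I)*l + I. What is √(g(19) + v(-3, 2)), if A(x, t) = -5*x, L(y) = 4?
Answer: √21641/38 ≈ 3.8713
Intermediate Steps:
v(I, l) = I + l*I² (v(I, l) = I²*l + I = l*I² + I = I + l*I²)
g(s) = -1/(4*s) (g(s) = 1/(s - 5*s) = 1/(-4*s) = -1/(4*s))
√(g(19) + v(-3, 2)) = √(-¼/19 - 3*(1 - 3*2)) = √(-¼*1/19 - 3*(1 - 6)) = √(-1/76 - 3*(-5)) = √(-1/76 + 15) = √(1139/76) = √21641/38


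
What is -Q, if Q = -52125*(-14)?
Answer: -729750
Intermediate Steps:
Q = 729750
-Q = -1*729750 = -729750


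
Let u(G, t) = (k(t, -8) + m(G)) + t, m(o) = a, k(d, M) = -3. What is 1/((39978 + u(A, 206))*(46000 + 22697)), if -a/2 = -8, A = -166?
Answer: 1/2761413309 ≈ 3.6213e-10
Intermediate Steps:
a = 16 (a = -2*(-8) = 16)
m(o) = 16
u(G, t) = 13 + t (u(G, t) = (-3 + 16) + t = 13 + t)
1/((39978 + u(A, 206))*(46000 + 22697)) = 1/((39978 + (13 + 206))*(46000 + 22697)) = 1/((39978 + 219)*68697) = 1/(40197*68697) = 1/2761413309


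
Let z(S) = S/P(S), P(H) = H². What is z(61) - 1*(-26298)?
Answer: 1604179/61 ≈ 26298.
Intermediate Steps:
z(S) = 1/S (z(S) = S/(S²) = S/S² = 1/S)
z(61) - 1*(-26298) = 1/61 - 1*(-26298) = 1/61 + 26298 = 1604179/61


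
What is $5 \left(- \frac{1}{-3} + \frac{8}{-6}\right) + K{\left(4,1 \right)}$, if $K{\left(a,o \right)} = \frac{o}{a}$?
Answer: $- \frac{19}{4} \approx -4.75$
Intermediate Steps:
$5 \left(- \frac{1}{-3} + \frac{8}{-6}\right) + K{\left(4,1 \right)} = 5 \left(- \frac{1}{-3} + \frac{8}{-6}\right) + 1 \cdot \frac{1}{4} = 5 \left(\left(-1\right) \left(- \frac{1}{3}\right) + 8 \left(- \frac{1}{6}\right)\right) + 1 \cdot \frac{1}{4} = 5 \left(\frac{1}{3} - \frac{4}{3}\right) + \frac{1}{4} = 5 \left(-1\right) + \frac{1}{4} = -5 + \frac{1}{4} = - \frac{19}{4}$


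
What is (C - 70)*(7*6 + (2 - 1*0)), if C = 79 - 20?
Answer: -484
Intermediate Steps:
C = 59
(C - 70)*(7*6 + (2 - 1*0)) = (59 - 70)*(7*6 + (2 - 1*0)) = -11*(42 + (2 + 0)) = -11*(42 + 2) = -11*44 = -484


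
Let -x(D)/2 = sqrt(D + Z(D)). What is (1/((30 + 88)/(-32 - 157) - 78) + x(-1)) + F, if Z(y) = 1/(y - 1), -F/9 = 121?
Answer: -16182729/14860 - I*sqrt(6) ≈ -1089.0 - 2.4495*I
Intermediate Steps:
F = -1089 (F = -9*121 = -1089)
Z(y) = 1/(-1 + y)
x(D) = -2*sqrt(D + 1/(-1 + D))
(1/((30 + 88)/(-32 - 157) - 78) + x(-1)) + F = (1/((30 + 88)/(-32 - 157) - 78) - 2*sqrt(1 - (-1 - 1))*(I*sqrt(2)/2)) - 1089 = (1/(118/(-189) - 78) - 2*sqrt(1 - 1*(-2))*(I*sqrt(2)/2)) - 1089 = (1/(118*(-1/189) - 78) - 2*I*sqrt(2)*sqrt(1 + 2)/2) - 1089 = (1/(-118/189 - 78) - 2*I*sqrt(6)/2) - 1089 = (1/(-14860/189) - I*sqrt(6)) - 1089 = (-189/14860 - I*sqrt(6)) - 1089 = -16182729/14860 - I*sqrt(6)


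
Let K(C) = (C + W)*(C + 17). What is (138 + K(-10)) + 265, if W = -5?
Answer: 298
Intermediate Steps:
K(C) = (-5 + C)*(17 + C) (K(C) = (C - 5)*(C + 17) = (-5 + C)*(17 + C))
(138 + K(-10)) + 265 = (138 + (-85 + (-10)**2 + 12*(-10))) + 265 = (138 + (-85 + 100 - 120)) + 265 = (138 - 105) + 265 = 33 + 265 = 298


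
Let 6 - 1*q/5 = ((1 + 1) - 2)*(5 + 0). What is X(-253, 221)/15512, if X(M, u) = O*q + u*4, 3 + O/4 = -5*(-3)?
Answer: 83/554 ≈ 0.14982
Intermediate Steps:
O = 48 (O = -12 + 4*(-5*(-3)) = -12 + 4*15 = -12 + 60 = 48)
q = 30 (q = 30 - 5*((1 + 1) - 2)*(5 + 0) = 30 - 5*(2 - 2)*5 = 30 - 0*5 = 30 - 5*0 = 30 + 0 = 30)
X(M, u) = 1440 + 4*u (X(M, u) = 48*30 + u*4 = 1440 + 4*u)
X(-253, 221)/15512 = (1440 + 4*221)/15512 = (1440 + 884)*(1/15512) = 2324*(1/15512) = 83/554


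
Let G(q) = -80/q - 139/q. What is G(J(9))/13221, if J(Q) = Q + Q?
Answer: -73/79326 ≈ -0.00092025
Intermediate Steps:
J(Q) = 2*Q
G(q) = -219/q
G(J(9))/13221 = -219/(2*9)/13221 = -219/18*(1/13221) = -219*1/18*(1/13221) = -73/6*1/13221 = -73/79326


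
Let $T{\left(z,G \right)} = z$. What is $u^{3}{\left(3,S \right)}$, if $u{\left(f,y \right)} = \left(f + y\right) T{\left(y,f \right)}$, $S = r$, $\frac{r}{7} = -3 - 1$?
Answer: $343000000$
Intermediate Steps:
$r = -28$ ($r = 7 \left(-3 - 1\right) = 7 \left(-4\right) = -28$)
$S = -28$
$u{\left(f,y \right)} = y \left(f + y\right)$ ($u{\left(f,y \right)} = \left(f + y\right) y = y \left(f + y\right)$)
$u^{3}{\left(3,S \right)} = \left(- 28 \left(3 - 28\right)\right)^{3} = \left(\left(-28\right) \left(-25\right)\right)^{3} = 700^{3} = 343000000$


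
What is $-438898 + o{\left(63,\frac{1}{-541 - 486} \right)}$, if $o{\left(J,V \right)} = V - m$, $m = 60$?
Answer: $- \frac{450809867}{1027} \approx -4.3896 \cdot 10^{5}$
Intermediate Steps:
$o{\left(J,V \right)} = -60 + V$ ($o{\left(J,V \right)} = V - 60 = -60 + V$)
$-438898 + o{\left(63,\frac{1}{-541 - 486} \right)} = -438898 - \left(60 - \frac{1}{-541 - 486}\right) = -438898 - \left(60 - \frac{1}{-1027}\right) = -438898 - \frac{61621}{1027} = - \frac{450809867}{1027}$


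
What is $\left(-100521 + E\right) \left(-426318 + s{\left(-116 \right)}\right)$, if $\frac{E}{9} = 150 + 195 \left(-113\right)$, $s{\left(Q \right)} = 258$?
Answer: $126746885160$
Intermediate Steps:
$E = -196965$ ($E = 9 \left(150 + 195 \left(-113\right)\right) = 9 \left(150 - 22035\right) = 9 \left(-21885\right) = -196965$)
$\left(-100521 + E\right) \left(-426318 + s{\left(-116 \right)}\right) = \left(-100521 - 196965\right) \left(-426318 + 258\right) = \left(-297486\right) \left(-426060\right) = 126746885160$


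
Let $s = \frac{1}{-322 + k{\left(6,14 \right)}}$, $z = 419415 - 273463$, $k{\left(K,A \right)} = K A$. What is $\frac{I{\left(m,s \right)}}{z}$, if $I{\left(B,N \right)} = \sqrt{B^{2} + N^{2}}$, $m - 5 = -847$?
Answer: $\frac{\sqrt{40158556817}}{34736576} \approx 0.005769$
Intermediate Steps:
$m = -842$ ($m = 5 - 847 = -842$)
$k{\left(K,A \right)} = A K$
$z = 145952$
$s = - \frac{1}{238}$ ($s = \frac{1}{-322 + 14 \cdot 6} = \frac{1}{-322 + 84} = \frac{1}{-238} = - \frac{1}{238} \approx -0.0042017$)
$\frac{I{\left(m,s \right)}}{z} = \frac{\sqrt{\left(-842\right)^{2} + \left(- \frac{1}{238}\right)^{2}}}{145952} = \sqrt{708964 + \frac{1}{56644}} \cdot \frac{1}{145952} = \sqrt{\frac{40158556817}{56644}} \cdot \frac{1}{145952} = \frac{\sqrt{40158556817}}{238} \cdot \frac{1}{145952} = \frac{\sqrt{40158556817}}{34736576}$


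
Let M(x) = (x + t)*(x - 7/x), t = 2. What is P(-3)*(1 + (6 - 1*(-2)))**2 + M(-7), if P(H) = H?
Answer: -213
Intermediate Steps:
M(x) = (2 + x)*(x - 7/x) (M(x) = (x + 2)*(x - 7/x) = (2 + x)*(x - 7/x))
P(-3)*(1 + (6 - 1*(-2)))**2 + M(-7) = -3*(1 + (6 - 1*(-2)))**2 + (-7 + (-7)**2 - 14/(-7) + 2*(-7)) = -3*(1 + (6 + 2))**2 + (-7 + 49 - 14*(-1/7) - 14) = -3*(1 + 8)**2 + (-7 + 49 + 2 - 14) = -3*9**2 + 30 = -3*81 + 30 = -243 + 30 = -213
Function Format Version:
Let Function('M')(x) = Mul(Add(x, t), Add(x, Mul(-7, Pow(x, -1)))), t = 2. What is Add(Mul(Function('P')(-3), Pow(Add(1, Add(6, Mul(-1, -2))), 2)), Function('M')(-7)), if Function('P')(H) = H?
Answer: -213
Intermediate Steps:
Function('M')(x) = Mul(Add(2, x), Add(x, Mul(-7, Pow(x, -1)))) (Function('M')(x) = Mul(Add(x, 2), Add(x, Mul(-7, Pow(x, -1)))) = Mul(Add(2, x), Add(x, Mul(-7, Pow(x, -1)))))
Add(Mul(Function('P')(-3), Pow(Add(1, Add(6, Mul(-1, -2))), 2)), Function('M')(-7)) = Add(Mul(-3, Pow(Add(1, Add(6, Mul(-1, -2))), 2)), Add(-7, Pow(-7, 2), Mul(-14, Pow(-7, -1)), Mul(2, -7))) = Add(Mul(-3, Pow(Add(1, Add(6, 2)), 2)), Add(-7, 49, Mul(-14, Rational(-1, 7)), -14)) = Add(Mul(-3, Pow(Add(1, 8), 2)), Add(-7, 49, 2, -14)) = Add(Mul(-3, Pow(9, 2)), 30) = Add(Mul(-3, 81), 30) = Add(-243, 30) = -213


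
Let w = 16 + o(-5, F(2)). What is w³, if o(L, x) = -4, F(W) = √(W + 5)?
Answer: 1728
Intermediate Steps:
F(W) = √(5 + W)
w = 12 (w = 16 - 4 = 12)
w³ = 12³ = 1728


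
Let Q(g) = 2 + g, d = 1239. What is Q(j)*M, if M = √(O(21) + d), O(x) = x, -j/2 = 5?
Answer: -48*√35 ≈ -283.97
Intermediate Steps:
j = -10 (j = -2*5 = -10)
M = 6*√35 (M = √(21 + 1239) = √1260 = 6*√35 ≈ 35.496)
Q(j)*M = (2 - 10)*(6*√35) = -48*√35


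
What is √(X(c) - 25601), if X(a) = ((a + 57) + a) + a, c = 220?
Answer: 2*I*√6221 ≈ 157.75*I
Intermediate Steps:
X(a) = 57 + 3*a (X(a) = ((57 + a) + a) + a = (57 + 2*a) + a = 57 + 3*a)
√(X(c) - 25601) = √((57 + 3*220) - 25601) = √((57 + 660) - 25601) = √(717 - 25601) = √(-24884) = 2*I*√6221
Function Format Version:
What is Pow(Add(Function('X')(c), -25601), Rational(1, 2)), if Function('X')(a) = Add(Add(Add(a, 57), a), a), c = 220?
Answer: Mul(2, I, Pow(6221, Rational(1, 2))) ≈ Mul(157.75, I)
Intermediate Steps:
Function('X')(a) = Add(57, Mul(3, a)) (Function('X')(a) = Add(Add(Add(57, a), a), a) = Add(Add(57, Mul(2, a)), a) = Add(57, Mul(3, a)))
Pow(Add(Function('X')(c), -25601), Rational(1, 2)) = Pow(Add(Add(57, Mul(3, 220)), -25601), Rational(1, 2)) = Pow(Add(Add(57, 660), -25601), Rational(1, 2)) = Pow(Add(717, -25601), Rational(1, 2)) = Pow(-24884, Rational(1, 2)) = Mul(2, I, Pow(6221, Rational(1, 2)))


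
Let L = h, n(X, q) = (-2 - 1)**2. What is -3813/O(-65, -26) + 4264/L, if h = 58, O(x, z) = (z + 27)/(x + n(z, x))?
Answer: 6194444/29 ≈ 2.1360e+5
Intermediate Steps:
n(X, q) = 9 (n(X, q) = (-3)**2 = 9)
O(x, z) = (27 + z)/(9 + x) (O(x, z) = (z + 27)/(x + 9) = (27 + z)/(9 + x))
L = 58
-3813/O(-65, -26) + 4264/L = -3813*(9 - 65)/(27 - 26) + 4264/58 = -3813/(1/(-56)) + 4264*(1/58) = -3813/((-1/56*1)) + 2132/29 = -3813/(-1/56) + 2132/29 = -3813*(-56) + 2132/29 = 213528 + 2132/29 = 6194444/29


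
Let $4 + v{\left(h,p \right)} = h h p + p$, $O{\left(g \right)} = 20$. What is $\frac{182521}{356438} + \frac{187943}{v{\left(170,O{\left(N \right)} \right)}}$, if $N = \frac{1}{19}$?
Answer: $\frac{86245042685}{103013433504} \approx 0.83722$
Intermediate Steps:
$N = \frac{1}{19} \approx 0.052632$
$v{\left(h,p \right)} = -4 + p + p h^{2}$ ($v{\left(h,p \right)} = -4 + \left(h h p + p\right) = -4 + \left(h^{2} p + p\right) = -4 + \left(p h^{2} + p\right) = -4 + \left(p + p h^{2}\right) = -4 + p + p h^{2}$)
$\frac{182521}{356438} + \frac{187943}{v{\left(170,O{\left(N \right)} \right)}} = \frac{182521}{356438} + \frac{187943}{-4 + 20 + 20 \cdot 170^{2}} = 182521 \cdot \frac{1}{356438} + \frac{187943}{-4 + 20 + 20 \cdot 28900} = \frac{182521}{356438} + \frac{187943}{-4 + 20 + 578000} = \frac{182521}{356438} + \frac{187943}{578016} = \frac{86245042685}{103013433504}$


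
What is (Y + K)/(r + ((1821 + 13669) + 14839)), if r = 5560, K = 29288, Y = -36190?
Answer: -986/5127 ≈ -0.19232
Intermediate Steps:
(Y + K)/(r + ((1821 + 13669) + 14839)) = (-36190 + 29288)/(5560 + ((1821 + 13669) + 14839)) = -6902/(5560 + (15490 + 14839)) = -6902/(5560 + 30329) = -6902/35889 = -6902*1/35889 = -986/5127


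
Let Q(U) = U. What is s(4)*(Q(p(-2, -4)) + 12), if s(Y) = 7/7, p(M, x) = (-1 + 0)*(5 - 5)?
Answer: 12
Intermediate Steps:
p(M, x) = 0 (p(M, x) = -1*0 = 0)
s(Y) = 1 (s(Y) = 7*(1/7) = 1)
s(4)*(Q(p(-2, -4)) + 12) = 1*(0 + 12) = 1*12 = 12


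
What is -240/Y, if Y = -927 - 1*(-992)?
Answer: -48/13 ≈ -3.6923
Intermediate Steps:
Y = 65 (Y = -927 + 992 = 65)
-240/Y = -240/65 = -240*1/65 = -48/13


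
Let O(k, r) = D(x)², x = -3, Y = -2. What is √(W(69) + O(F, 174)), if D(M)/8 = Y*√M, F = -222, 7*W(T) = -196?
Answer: 2*I*√199 ≈ 28.213*I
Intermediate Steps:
W(T) = -28 (W(T) = (⅐)*(-196) = -28)
D(M) = -16*√M (D(M) = 8*(-2*√M) = -16*√M)
O(k, r) = -768 (O(k, r) = (-16*I*√3)² = -768)
√(W(69) + O(F, 174)) = √(-28 - 768) = √(-796) = 2*I*√199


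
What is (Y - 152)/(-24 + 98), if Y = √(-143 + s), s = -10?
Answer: -76/37 + 3*I*√17/74 ≈ -2.0541 + 0.16715*I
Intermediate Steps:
Y = 3*I*√17 (Y = √(-143 - 10) = √(-153) = 3*I*√17 ≈ 12.369*I)
(Y - 152)/(-24 + 98) = (3*I*√17 - 152)/(-24 + 98) = (-152 + 3*I*√17)/74 = (-152 + 3*I*√17)*(1/74) = -76/37 + 3*I*√17/74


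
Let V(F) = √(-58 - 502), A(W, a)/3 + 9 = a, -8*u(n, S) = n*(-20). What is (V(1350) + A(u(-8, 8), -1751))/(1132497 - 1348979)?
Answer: 2640/108241 - 2*I*√35/108241 ≈ 0.02439 - 0.00010931*I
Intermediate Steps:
u(n, S) = 5*n/2 (u(n, S) = -n*(-20)/8 = -(-5)*n/2 = 5*n/2)
A(W, a) = -27 + 3*a
V(F) = 4*I*√35 (V(F) = √(-560) = 4*I*√35)
(V(1350) + A(u(-8, 8), -1751))/(1132497 - 1348979) = (4*I*√35 + (-27 + 3*(-1751)))/(1132497 - 1348979) = (4*I*√35 + (-27 - 5253))/(-216482) = (4*I*√35 - 5280)*(-1/216482) = (-5280 + 4*I*√35)*(-1/216482) = 2640/108241 - 2*I*√35/108241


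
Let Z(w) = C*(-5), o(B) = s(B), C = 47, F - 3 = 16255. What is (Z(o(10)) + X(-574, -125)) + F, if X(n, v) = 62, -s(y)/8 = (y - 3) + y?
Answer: 16085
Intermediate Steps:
s(y) = 24 - 16*y (s(y) = -8*((y - 3) + y) = -8*((-3 + y) + y) = -8*(-3 + 2*y) = 24 - 16*y)
F = 16258 (F = 3 + 16255 = 16258)
o(B) = 24 - 16*B
Z(w) = -235 (Z(w) = 47*(-5) = -235)
(Z(o(10)) + X(-574, -125)) + F = (-235 + 62) + 16258 = -173 + 16258 = 16085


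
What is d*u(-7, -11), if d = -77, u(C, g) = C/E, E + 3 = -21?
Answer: -539/24 ≈ -22.458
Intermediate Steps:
E = -24 (E = -3 - 21 = -24)
u(C, g) = -C/24 (u(C, g) = C/(-24) = C*(-1/24) = -C/24)
d*u(-7, -11) = -(-77)*(-7)/24 = -77*7/24 = -539/24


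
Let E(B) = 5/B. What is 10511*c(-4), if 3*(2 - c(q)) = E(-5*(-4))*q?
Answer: 73577/3 ≈ 24526.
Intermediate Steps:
c(q) = 2 - q/12 (c(q) = 2 - 5/((-5*(-4)))*q/3 = 2 - 5/20*q/3 = 2 - 5*(1/20)*q/3 = 2 - q/12)
10511*c(-4) = 10511*(2 - 1/12*(-4)) = 10511*(2 + ⅓) = 10511*(7/3) = 73577/3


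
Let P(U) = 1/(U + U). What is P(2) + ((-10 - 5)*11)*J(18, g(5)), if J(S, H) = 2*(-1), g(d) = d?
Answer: 1321/4 ≈ 330.25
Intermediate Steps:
P(U) = 1/(2*U)
J(S, H) = -2
P(2) + ((-10 - 5)*11)*J(18, g(5)) = (½)/2 + ((-10 - 5)*11)*(-2) = (½)*(½) - 15*11*(-2) = ¼ - 165*(-2) = ¼ + 330 = 1321/4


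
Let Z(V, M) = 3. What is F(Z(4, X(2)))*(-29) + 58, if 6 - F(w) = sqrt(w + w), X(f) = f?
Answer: -116 + 29*sqrt(6) ≈ -44.965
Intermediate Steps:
F(w) = 6 - sqrt(2)*sqrt(w) (F(w) = 6 - sqrt(w + w) = 6 - sqrt(2*w) = 6 - sqrt(2)*sqrt(w))
F(Z(4, X(2)))*(-29) + 58 = (6 - sqrt(2)*sqrt(3))*(-29) + 58 = (6 - sqrt(6))*(-29) + 58 = (-174 + 29*sqrt(6)) + 58 = -116 + 29*sqrt(6)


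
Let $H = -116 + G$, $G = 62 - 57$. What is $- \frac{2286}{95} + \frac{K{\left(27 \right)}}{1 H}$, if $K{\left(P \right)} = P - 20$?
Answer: $- \frac{254411}{10545} \approx -24.126$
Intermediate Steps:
$G = 5$
$K{\left(P \right)} = -20 + P$
$H = -111$ ($H = -116 + 5 = -111$)
$- \frac{2286}{95} + \frac{K{\left(27 \right)}}{1 H} = - \frac{2286}{95} + \frac{-20 + 27}{1 \left(-111\right)} = \left(-2286\right) \frac{1}{95} + \frac{7}{-111} = - \frac{2286}{95} + 7 \left(- \frac{1}{111}\right) = - \frac{2286}{95} - \frac{7}{111} = - \frac{254411}{10545}$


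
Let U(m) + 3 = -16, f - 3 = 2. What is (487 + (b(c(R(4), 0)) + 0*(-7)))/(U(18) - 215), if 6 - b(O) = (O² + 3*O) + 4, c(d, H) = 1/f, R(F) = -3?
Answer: -12209/5850 ≈ -2.0870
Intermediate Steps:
f = 5 (f = 3 + 2 = 5)
c(d, H) = ⅕ (c(d, H) = 1/5 = ⅕)
U(m) = -19 (U(m) = -3 - 16 = -19)
b(O) = 2 - O² - 3*O (b(O) = 6 - ((O² + 3*O) + 4) = 6 - (4 + O² + 3*O) = 6 + (-4 - O² - 3*O) = 2 - O² - 3*O)
(487 + (b(c(R(4), 0)) + 0*(-7)))/(U(18) - 215) = (487 + ((2 - (⅕)² - 3*⅕) + 0*(-7)))/(-19 - 215) = (487 + ((2 - 1*1/25 - ⅗) + 0))/(-234) = (487 + ((2 - 1/25 - ⅗) + 0))*(-1/234) = (487 + (34/25 + 0))*(-1/234) = (487 + 34/25)*(-1/234) = (12209/25)*(-1/234) = -12209/5850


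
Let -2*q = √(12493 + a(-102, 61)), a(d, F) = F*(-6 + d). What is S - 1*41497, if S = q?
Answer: -41497 - √5905/2 ≈ -41535.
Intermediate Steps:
q = -√5905/2 (q = -√(12493 + 61*(-6 - 102))/2 = -√(12493 + 61*(-108))/2 = -√(12493 - 6588)/2 = -√5905/2 ≈ -38.422)
S = -√5905/2 ≈ -38.422
S - 1*41497 = -√5905/2 - 1*41497 = -√5905/2 - 41497 = -41497 - √5905/2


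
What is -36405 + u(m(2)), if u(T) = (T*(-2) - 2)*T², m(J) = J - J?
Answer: -36405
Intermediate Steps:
m(J) = 0
u(T) = T²*(-2 - 2*T) (u(T) = (-2*T - 2)*T² = (-2 - 2*T)*T² = T²*(-2 - 2*T))
-36405 + u(m(2)) = -36405 + 2*0²*(-1 - 1*0) = -36405 + 2*0*(-1 + 0) = -36405 + 2*0*(-1) = -36405 + 0 = -36405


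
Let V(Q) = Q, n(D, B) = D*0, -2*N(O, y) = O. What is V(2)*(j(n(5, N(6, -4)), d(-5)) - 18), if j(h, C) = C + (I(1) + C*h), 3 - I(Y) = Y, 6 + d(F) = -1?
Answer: -46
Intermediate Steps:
N(O, y) = -O/2
d(F) = -7 (d(F) = -6 - 1 = -7)
I(Y) = 3 - Y
n(D, B) = 0
j(h, C) = 2 + C + C*h (j(h, C) = C + ((3 - 1*1) + C*h) = C + ((3 - 1) + C*h) = C + (2 + C*h) = 2 + C + C*h)
V(2)*(j(n(5, N(6, -4)), d(-5)) - 18) = 2*((2 - 7 - 7*0) - 18) = 2*((2 - 7 + 0) - 18) = 2*(-5 - 18) = 2*(-23) = -46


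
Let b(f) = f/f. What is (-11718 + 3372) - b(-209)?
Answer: -8347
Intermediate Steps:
b(f) = 1
(-11718 + 3372) - b(-209) = (-11718 + 3372) - 1*1 = -8346 - 1 = -8347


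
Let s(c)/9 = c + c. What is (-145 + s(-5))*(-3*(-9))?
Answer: -6345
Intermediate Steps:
s(c) = 18*c (s(c) = 9*(c + c) = 9*(2*c) = 18*c)
(-145 + s(-5))*(-3*(-9)) = (-145 + 18*(-5))*(-3*(-9)) = (-145 - 90)*27 = -235*27 = -6345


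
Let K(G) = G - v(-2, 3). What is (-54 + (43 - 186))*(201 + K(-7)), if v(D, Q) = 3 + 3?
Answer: -37036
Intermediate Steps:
v(D, Q) = 6
K(G) = -6 + G (K(G) = G - 1*6 = G - 6 = -6 + G)
(-54 + (43 - 186))*(201 + K(-7)) = (-54 + (43 - 186))*(201 + (-6 - 7)) = (-54 - 143)*(201 - 13) = -197*188 = -37036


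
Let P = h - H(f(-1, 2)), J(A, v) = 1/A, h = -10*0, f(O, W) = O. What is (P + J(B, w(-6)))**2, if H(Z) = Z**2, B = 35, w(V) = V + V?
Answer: 1156/1225 ≈ 0.94367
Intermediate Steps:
w(V) = 2*V
h = 0
P = -1 (P = 0 - 1*(-1)**2 = 0 - 1*1 = 0 - 1 = -1)
(P + J(B, w(-6)))**2 = (-1 + 1/35)**2 = (-34/35)**2 = 1156/1225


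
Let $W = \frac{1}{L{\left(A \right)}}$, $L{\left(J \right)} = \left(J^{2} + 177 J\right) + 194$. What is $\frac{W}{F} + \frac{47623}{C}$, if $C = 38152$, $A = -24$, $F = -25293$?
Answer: $\frac{2094675148397}{1678097674104} \approx 1.2482$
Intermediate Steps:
$L{\left(J \right)} = 194 + J^{2} + 177 J$
$W = - \frac{1}{3478}$ ($W = \frac{1}{194 + \left(-24\right)^{2} + 177 \left(-24\right)} = \frac{1}{194 + 576 - 4248} = \frac{1}{-3478} = - \frac{1}{3478} \approx -0.00028752$)
$\frac{W}{F} + \frac{47623}{C} = - \frac{1}{3478 \left(-25293\right)} + \frac{47623}{38152} = \left(- \frac{1}{3478}\right) \left(- \frac{1}{25293}\right) + 47623 \cdot \frac{1}{38152} = \frac{1}{87969054} + \frac{47623}{38152} = \frac{2094675148397}{1678097674104}$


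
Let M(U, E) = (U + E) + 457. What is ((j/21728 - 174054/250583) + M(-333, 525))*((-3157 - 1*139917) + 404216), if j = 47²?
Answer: 65851820948312283/388904816 ≈ 1.6933e+8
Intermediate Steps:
j = 2209
M(U, E) = 457 + E + U (M(U, E) = (E + U) + 457 = 457 + E + U)
((j/21728 - 174054/250583) + M(-333, 525))*((-3157 - 1*139917) + 404216) = ((2209/21728 - 174054/250583) + (457 + 525 - 333))*((-3157 - 1*139917) + 404216) = ((2209*(1/21728) - 174054*1/250583) + 649)*((-3157 - 139917) + 404216) = ((2209/21728 - 174054/250583) + 649)*(-143074 + 404216) = (-3228307465/5444667424 + 649)*261142 = (3530360850711/5444667424)*261142 = 65851820948312283/388904816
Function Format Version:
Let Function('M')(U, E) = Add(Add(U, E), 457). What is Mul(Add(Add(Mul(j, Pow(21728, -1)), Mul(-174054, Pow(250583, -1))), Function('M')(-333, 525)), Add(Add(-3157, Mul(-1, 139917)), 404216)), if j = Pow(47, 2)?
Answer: Rational(65851820948312283, 388904816) ≈ 1.6933e+8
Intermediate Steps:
j = 2209
Function('M')(U, E) = Add(457, E, U) (Function('M')(U, E) = Add(Add(E, U), 457) = Add(457, E, U))
Mul(Add(Add(Mul(j, Pow(21728, -1)), Mul(-174054, Pow(250583, -1))), Function('M')(-333, 525)), Add(Add(-3157, Mul(-1, 139917)), 404216)) = Mul(Add(Add(Mul(2209, Pow(21728, -1)), Mul(-174054, Pow(250583, -1))), Add(457, 525, -333)), Add(Add(-3157, Mul(-1, 139917)), 404216)) = Mul(Add(Add(Mul(2209, Rational(1, 21728)), Mul(-174054, Rational(1, 250583))), 649), Add(Add(-3157, -139917), 404216)) = Mul(Add(Add(Rational(2209, 21728), Rational(-174054, 250583)), 649), Add(-143074, 404216)) = Mul(Add(Rational(-3228307465, 5444667424), 649), 261142) = Mul(Rational(3530360850711, 5444667424), 261142) = Rational(65851820948312283, 388904816)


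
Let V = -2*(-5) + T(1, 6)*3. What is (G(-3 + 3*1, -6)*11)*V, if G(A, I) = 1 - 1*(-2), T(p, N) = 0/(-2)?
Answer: 330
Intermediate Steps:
T(p, N) = 0 (T(p, N) = 0*(-½) = 0)
G(A, I) = 3 (G(A, I) = 1 + 2 = 3)
V = 10 (V = -2*(-5) + 0*3 = 10 + 0 = 10)
(G(-3 + 3*1, -6)*11)*V = (3*11)*10 = 33*10 = 330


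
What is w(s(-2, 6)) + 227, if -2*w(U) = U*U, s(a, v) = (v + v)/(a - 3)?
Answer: 5603/25 ≈ 224.12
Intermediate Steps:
s(a, v) = 2*v/(-3 + a) (s(a, v) = (2*v)/(-3 + a) = 2*v/(-3 + a))
w(U) = -U**2/2 (w(U) = -U*U/2 = -U**2/2)
w(s(-2, 6)) + 227 = -144/(-3 - 2)**2/2 + 227 = -(2*6/(-5))**2/2 + 227 = -(2*6*(-1/5))**2/2 + 227 = -(-12/5)**2/2 + 227 = -1/2*144/25 + 227 = -72/25 + 227 = 5603/25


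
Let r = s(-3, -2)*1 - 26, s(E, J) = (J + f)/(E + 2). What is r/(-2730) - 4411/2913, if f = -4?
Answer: -133153/88361 ≈ -1.5069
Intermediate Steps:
s(E, J) = (-4 + J)/(2 + E) (s(E, J) = (J - 4)/(E + 2) = (-4 + J)/(2 + E))
r = -20 (r = ((-4 - 2)/(2 - 3))*1 - 26 = (-6/(-1))*1 - 26 = -1*(-6)*1 - 26 = 6*1 - 26 = 6 - 26 = -20)
r/(-2730) - 4411/2913 = -20/(-2730) - 4411/2913 = -20*(-1/2730) - 4411*1/2913 = 2/273 - 4411/2913 = -133153/88361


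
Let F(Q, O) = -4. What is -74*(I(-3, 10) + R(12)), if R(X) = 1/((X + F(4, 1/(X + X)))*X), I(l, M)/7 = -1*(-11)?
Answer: -273541/48 ≈ -5698.8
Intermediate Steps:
I(l, M) = 77 (I(l, M) = 7*(-1*(-11)) = 7*11 = 77)
R(X) = 1/(X*(-4 + X)) (R(X) = 1/((X - 4)*X) = 1/((-4 + X)*X) = 1/(X*(-4 + X)))
-74*(I(-3, 10) + R(12)) = -74*(77 + 1/(12*(-4 + 12))) = -74*(77 + (1/12)/8) = -74*(77 + (1/12)*(⅛)) = -74*(77 + 1/96) = -74*7393/96 = -273541/48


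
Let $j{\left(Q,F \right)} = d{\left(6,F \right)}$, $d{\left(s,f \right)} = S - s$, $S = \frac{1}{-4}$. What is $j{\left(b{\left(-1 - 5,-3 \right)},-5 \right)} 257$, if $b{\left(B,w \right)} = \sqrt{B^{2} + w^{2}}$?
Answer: $- \frac{6425}{4} \approx -1606.3$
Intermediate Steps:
$S = - \frac{1}{4} \approx -0.25$
$d{\left(s,f \right)} = - \frac{1}{4} - s$
$j{\left(Q,F \right)} = - \frac{25}{4}$ ($j{\left(Q,F \right)} = - \frac{1}{4} - 6 = - \frac{25}{4}$)
$j{\left(b{\left(-1 - 5,-3 \right)},-5 \right)} 257 = \left(- \frac{25}{4}\right) 257 = - \frac{6425}{4}$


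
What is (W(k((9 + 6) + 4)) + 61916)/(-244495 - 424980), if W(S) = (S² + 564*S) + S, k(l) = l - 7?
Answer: -13768/133895 ≈ -0.10283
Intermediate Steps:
k(l) = -7 + l
W(S) = S² + 565*S
(W(k((9 + 6) + 4)) + 61916)/(-244495 - 424980) = ((-7 + ((9 + 6) + 4))*(565 + (-7 + ((9 + 6) + 4))) + 61916)/(-244495 - 424980) = ((-7 + (15 + 4))*(565 + (-7 + (15 + 4))) + 61916)/(-669475) = ((-7 + 19)*(565 + (-7 + 19)) + 61916)*(-1/669475) = (12*(565 + 12) + 61916)*(-1/669475) = (12*577 + 61916)*(-1/669475) = (6924 + 61916)*(-1/669475) = 68840*(-1/669475) = -13768/133895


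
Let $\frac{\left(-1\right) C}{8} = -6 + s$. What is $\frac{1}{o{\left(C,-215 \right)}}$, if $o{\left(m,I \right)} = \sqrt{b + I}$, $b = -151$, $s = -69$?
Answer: $- \frac{i \sqrt{366}}{366} \approx - 0.052271 i$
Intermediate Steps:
$C = 600$ ($C = - 8 \left(-6 - 69\right) = \left(-8\right) \left(-75\right) = 600$)
$o{\left(m,I \right)} = \sqrt{-151 + I}$
$\frac{1}{o{\left(C,-215 \right)}} = \frac{1}{\sqrt{-151 - 215}} = \frac{1}{\sqrt{-366}} = \frac{1}{i \sqrt{366}} = - \frac{i \sqrt{366}}{366}$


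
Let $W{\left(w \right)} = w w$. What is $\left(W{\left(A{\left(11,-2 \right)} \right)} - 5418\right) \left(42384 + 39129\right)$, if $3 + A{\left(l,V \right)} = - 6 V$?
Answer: $-435034881$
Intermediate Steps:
$A{\left(l,V \right)} = -3 - 6 V$
$W{\left(w \right)} = w^{2}$
$\left(W{\left(A{\left(11,-2 \right)} \right)} - 5418\right) \left(42384 + 39129\right) = \left(\left(-3 - -12\right)^{2} - 5418\right) \left(42384 + 39129\right) = \left(\left(-3 + 12\right)^{2} - 5418\right) 81513 = \left(9^{2} - 5418\right) 81513 = \left(81 - 5418\right) 81513 = \left(-5337\right) 81513 = -435034881$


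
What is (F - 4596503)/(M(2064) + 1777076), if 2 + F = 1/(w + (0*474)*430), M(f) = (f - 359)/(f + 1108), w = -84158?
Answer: -204505537038842/79064852896461 ≈ -2.5866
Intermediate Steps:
M(f) = (-359 + f)/(1108 + f)
F = -168317/84158 (F = -2 + 1/(-84158 + (0*474)*430) = -2 + 1/(-84158 + 0*430) = -2 + 1/(-84158 + 0) = -2 + 1/(-84158) = -2 - 1/84158 = -168317/84158 ≈ -2.0000)
(F - 4596503)/(M(2064) + 1777076) = (-168317/84158 - 4596503)/((-359 + 2064)/(1108 + 2064) + 1777076) = -386832667791/(84158*(1705/3172 + 1777076)) = -386832667791/(84158*5636886777/3172) = -386832667791/84158*3172/5636886777 = -204505537038842/79064852896461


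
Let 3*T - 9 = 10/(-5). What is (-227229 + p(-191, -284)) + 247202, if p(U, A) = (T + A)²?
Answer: 893782/9 ≈ 99309.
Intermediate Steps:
T = 7/3 (T = 3 + (10/(-5))/3 = 3 + (10*(-⅕))/3 = 3 + (⅓)*(-2) = 3 - ⅔ = 7/3 ≈ 2.3333)
p(U, A) = (7/3 + A)²
(-227229 + p(-191, -284)) + 247202 = (-227229 + (7 + 3*(-284))²/9) + 247202 = (-227229 + (7 - 852)²/9) + 247202 = (-227229 + (⅑)*(-845)²) + 247202 = (-227229 + (⅑)*714025) + 247202 = (-227229 + 714025/9) + 247202 = -1331036/9 + 247202 = 893782/9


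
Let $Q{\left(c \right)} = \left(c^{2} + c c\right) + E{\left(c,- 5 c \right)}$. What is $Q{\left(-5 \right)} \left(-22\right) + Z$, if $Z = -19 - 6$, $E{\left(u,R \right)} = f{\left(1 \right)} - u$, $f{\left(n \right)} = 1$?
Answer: $-1257$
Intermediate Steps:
$E{\left(u,R \right)} = 1 - u$
$Q{\left(c \right)} = 1 - c + 2 c^{2}$ ($Q{\left(c \right)} = \left(c^{2} + c c\right) - \left(-1 + c\right) = \left(c^{2} + c^{2}\right) - \left(-1 + c\right) = 2 c^{2} - \left(-1 + c\right) = 1 - c + 2 c^{2}$)
$Z = -25$ ($Z = -19 - 6 = -25$)
$Q{\left(-5 \right)} \left(-22\right) + Z = \left(1 - -5 + 2 \left(-5\right)^{2}\right) \left(-22\right) - 25 = \left(1 + 5 + 2 \cdot 25\right) \left(-22\right) - 25 = \left(1 + 5 + 50\right) \left(-22\right) - 25 = 56 \left(-22\right) - 25 = -1232 - 25 = -1257$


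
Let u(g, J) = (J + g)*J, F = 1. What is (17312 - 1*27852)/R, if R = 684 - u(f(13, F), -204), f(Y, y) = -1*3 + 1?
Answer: 527/2067 ≈ 0.25496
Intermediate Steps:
f(Y, y) = -2 (f(Y, y) = -3 + 1 = -2)
u(g, J) = J*(J + g)
R = -41340 (R = 684 - (-204)*(-204 - 2) = 684 - (-204)*(-206) = 684 - 1*42024 = 684 - 42024 = -41340)
(17312 - 1*27852)/R = (17312 - 1*27852)/(-41340) = (17312 - 27852)*(-1/41340) = -10540*(-1/41340) = 527/2067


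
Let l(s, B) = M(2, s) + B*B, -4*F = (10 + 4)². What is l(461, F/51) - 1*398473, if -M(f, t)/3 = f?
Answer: -1036441478/2601 ≈ -3.9848e+5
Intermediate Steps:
M(f, t) = -3*f
F = -49 (F = -(10 + 4)²/4 = -¼*14² = -¼*196 = -49)
l(s, B) = -6 + B² (l(s, B) = -3*2 + B*B = -6 + B²)
l(461, F/51) - 1*398473 = (-6 + (-49/51)²) - 1*398473 = (-6 + (-49*1/51)²) - 398473 = (-6 + (-49/51)²) - 398473 = (-6 + 2401/2601) - 398473 = -13205/2601 - 398473 = -1036441478/2601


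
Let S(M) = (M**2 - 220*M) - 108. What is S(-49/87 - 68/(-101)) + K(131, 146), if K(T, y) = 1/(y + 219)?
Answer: -3725565075826/28182149685 ≈ -132.20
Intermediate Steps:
S(M) = -108 + M**2 - 220*M
K(T, y) = 1/(219 + y)
S(-49/87 - 68/(-101)) + K(131, 146) = (-108 + (-49/87 - 68/(-101))**2 - 220*(-49/87 - 68/(-101))) + 1/(219 + 146) = (-108 + (-49*1/87 - 68*(-1/101))**2 - 220*(-49*1/87 - 68*(-1/101))) + 1/365 = (-108 + (-49/87 + 68/101)**2 - 220*(-49/87 + 68/101)) + 1/365 = (-108 + (967/8787)**2 - 220*967/8787) + 1/365 = (-108 + 935089/77211369 - 212740/8787) + 1/365 = -10207239143/77211369 + 1/365 = -3725565075826/28182149685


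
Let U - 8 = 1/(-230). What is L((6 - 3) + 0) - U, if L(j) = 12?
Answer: 921/230 ≈ 4.0043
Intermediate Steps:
U = 1839/230 (U = 8 + 1/(-230) = 8 - 1/230 = 1839/230 ≈ 7.9957)
L((6 - 3) + 0) - U = 12 - 1*1839/230 = 12 - 1839/230 = 921/230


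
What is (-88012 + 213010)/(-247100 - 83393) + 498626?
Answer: 164792277620/330493 ≈ 4.9863e+5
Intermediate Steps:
(-88012 + 213010)/(-247100 - 83393) + 498626 = 124998/(-330493) + 498626 = 124998*(-1/330493) + 498626 = -124998/330493 + 498626 = 164792277620/330493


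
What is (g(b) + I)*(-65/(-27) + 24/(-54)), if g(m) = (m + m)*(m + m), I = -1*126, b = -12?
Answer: 2650/3 ≈ 883.33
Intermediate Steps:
I = -126
g(m) = 4*m² (g(m) = (2*m)*(2*m) = 4*m²)
(g(b) + I)*(-65/(-27) + 24/(-54)) = (4*(-12)² - 126)*(-65/(-27) + 24/(-54)) = (4*144 - 126)*(-65*(-1/27) + 24*(-1/54)) = (576 - 126)*(65/27 - 4/9) = 450*(53/27) = 2650/3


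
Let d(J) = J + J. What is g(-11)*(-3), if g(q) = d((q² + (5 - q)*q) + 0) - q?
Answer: 297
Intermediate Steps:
d(J) = 2*J
g(q) = -q + 2*q² + 2*q*(5 - q) (g(q) = 2*((q² + (5 - q)*q) + 0) - q = 2*((q² + q*(5 - q)) + 0) - q = 2*(q² + q*(5 - q)) - q = (2*q² + 2*q*(5 - q)) - q = -q + 2*q² + 2*q*(5 - q))
g(-11)*(-3) = (9*(-11))*(-3) = -99*(-3) = 297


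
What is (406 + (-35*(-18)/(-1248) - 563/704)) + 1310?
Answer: 15692893/9152 ≈ 1714.7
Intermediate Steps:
(406 + (-35*(-18)/(-1248) - 563/704)) + 1310 = (406 + (630*(-1/1248) - 563*1/704)) + 1310 = (406 + (-105/208 - 563/704)) + 1310 = (406 - 11939/9152) + 1310 = 3703773/9152 + 1310 = 15692893/9152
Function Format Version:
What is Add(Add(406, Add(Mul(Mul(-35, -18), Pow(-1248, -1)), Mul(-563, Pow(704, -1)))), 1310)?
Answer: Rational(15692893, 9152) ≈ 1714.7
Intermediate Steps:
Add(Add(406, Add(Mul(Mul(-35, -18), Pow(-1248, -1)), Mul(-563, Pow(704, -1)))), 1310) = Add(Add(406, Add(Mul(630, Rational(-1, 1248)), Mul(-563, Rational(1, 704)))), 1310) = Add(Add(406, Add(Rational(-105, 208), Rational(-563, 704))), 1310) = Add(Add(406, Rational(-11939, 9152)), 1310) = Add(Rational(3703773, 9152), 1310) = Rational(15692893, 9152)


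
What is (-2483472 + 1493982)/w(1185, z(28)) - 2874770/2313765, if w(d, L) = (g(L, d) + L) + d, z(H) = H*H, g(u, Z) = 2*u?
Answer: -587385796/2090367 ≈ -281.00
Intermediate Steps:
z(H) = H²
w(d, L) = d + 3*L (w(d, L) = (2*L + L) + d = 3*L + d = d + 3*L)
(-2483472 + 1493982)/w(1185, z(28)) - 2874770/2313765 = (-2483472 + 1493982)/(1185 + 3*28²) - 2874770/2313765 = -989490/(1185 + 3*784) - 2874770*1/2313765 = -989490/(1185 + 2352) - 19826/15957 = -989490/3537 - 19826/15957 = -989490*1/3537 - 19826/15957 = -329830/1179 - 19826/15957 = -587385796/2090367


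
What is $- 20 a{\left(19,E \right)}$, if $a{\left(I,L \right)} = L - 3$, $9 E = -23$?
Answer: $\frac{1000}{9} \approx 111.11$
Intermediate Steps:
$E = - \frac{23}{9}$ ($E = \frac{1}{9} \left(-23\right) = - \frac{23}{9} \approx -2.5556$)
$a{\left(I,L \right)} = -3 + L$ ($a{\left(I,L \right)} = L - 3 = -3 + L$)
$- 20 a{\left(19,E \right)} = - 20 \left(-3 - \frac{23}{9}\right) = \left(-20\right) \left(- \frac{50}{9}\right) = \frac{1000}{9}$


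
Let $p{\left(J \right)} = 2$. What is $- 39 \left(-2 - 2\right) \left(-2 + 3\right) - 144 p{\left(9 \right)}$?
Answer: $-132$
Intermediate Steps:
$- 39 \left(-2 - 2\right) \left(-2 + 3\right) - 144 p{\left(9 \right)} = - 39 \left(-2 - 2\right) \left(-2 + 3\right) - 288 = - 39 \left(\left(-4\right) 1\right) - 288 = \left(-39\right) \left(-4\right) - 288 = 156 - 288 = -132$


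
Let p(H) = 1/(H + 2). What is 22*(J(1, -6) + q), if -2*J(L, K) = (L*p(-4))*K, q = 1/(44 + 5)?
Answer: -1595/49 ≈ -32.551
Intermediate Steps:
q = 1/49 ≈ 0.020408
p(H) = 1/(2 + H)
J(L, K) = K*L/4 (J(L, K) = -L/(2 - 4)*K/2 = -L/(-2)*K/2 = -L*(-½)*K/2 = -(-L/2)*K/2 = -(-1)*K*L/4 = K*L/4)
22*(J(1, -6) + q) = 22*((¼)*(-6)*1 + 1/49) = 22*(-3/2 + 1/49) = 22*(-145/98) = -1595/49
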